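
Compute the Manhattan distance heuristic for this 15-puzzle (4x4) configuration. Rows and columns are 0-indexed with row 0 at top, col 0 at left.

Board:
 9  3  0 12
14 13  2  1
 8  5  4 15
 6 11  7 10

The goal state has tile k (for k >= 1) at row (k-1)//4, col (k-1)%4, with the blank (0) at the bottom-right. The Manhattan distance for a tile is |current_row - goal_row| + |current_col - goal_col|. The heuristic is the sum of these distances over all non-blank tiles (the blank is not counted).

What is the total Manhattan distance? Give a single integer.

Answer: 38

Derivation:
Tile 9: (0,0)->(2,0) = 2
Tile 3: (0,1)->(0,2) = 1
Tile 12: (0,3)->(2,3) = 2
Tile 14: (1,0)->(3,1) = 3
Tile 13: (1,1)->(3,0) = 3
Tile 2: (1,2)->(0,1) = 2
Tile 1: (1,3)->(0,0) = 4
Tile 8: (2,0)->(1,3) = 4
Tile 5: (2,1)->(1,0) = 2
Tile 4: (2,2)->(0,3) = 3
Tile 15: (2,3)->(3,2) = 2
Tile 6: (3,0)->(1,1) = 3
Tile 11: (3,1)->(2,2) = 2
Tile 7: (3,2)->(1,2) = 2
Tile 10: (3,3)->(2,1) = 3
Sum: 2 + 1 + 2 + 3 + 3 + 2 + 4 + 4 + 2 + 3 + 2 + 3 + 2 + 2 + 3 = 38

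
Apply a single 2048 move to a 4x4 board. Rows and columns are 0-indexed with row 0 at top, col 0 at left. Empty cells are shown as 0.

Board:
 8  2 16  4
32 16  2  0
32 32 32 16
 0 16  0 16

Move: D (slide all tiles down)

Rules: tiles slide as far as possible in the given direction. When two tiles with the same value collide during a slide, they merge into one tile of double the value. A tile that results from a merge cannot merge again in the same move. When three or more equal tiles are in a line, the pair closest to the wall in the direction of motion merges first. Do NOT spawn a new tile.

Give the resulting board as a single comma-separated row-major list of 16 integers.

Slide down:
col 0: [8, 32, 32, 0] -> [0, 0, 8, 64]
col 1: [2, 16, 32, 16] -> [2, 16, 32, 16]
col 2: [16, 2, 32, 0] -> [0, 16, 2, 32]
col 3: [4, 0, 16, 16] -> [0, 0, 4, 32]

Answer: 0, 2, 0, 0, 0, 16, 16, 0, 8, 32, 2, 4, 64, 16, 32, 32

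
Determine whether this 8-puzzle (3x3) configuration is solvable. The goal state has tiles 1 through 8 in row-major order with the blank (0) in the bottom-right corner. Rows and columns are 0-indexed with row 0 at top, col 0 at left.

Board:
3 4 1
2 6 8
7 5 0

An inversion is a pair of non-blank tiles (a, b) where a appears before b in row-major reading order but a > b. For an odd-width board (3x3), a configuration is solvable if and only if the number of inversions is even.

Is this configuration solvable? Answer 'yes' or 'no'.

Inversions (pairs i<j in row-major order where tile[i] > tile[j] > 0): 8
8 is even, so the puzzle is solvable.

Answer: yes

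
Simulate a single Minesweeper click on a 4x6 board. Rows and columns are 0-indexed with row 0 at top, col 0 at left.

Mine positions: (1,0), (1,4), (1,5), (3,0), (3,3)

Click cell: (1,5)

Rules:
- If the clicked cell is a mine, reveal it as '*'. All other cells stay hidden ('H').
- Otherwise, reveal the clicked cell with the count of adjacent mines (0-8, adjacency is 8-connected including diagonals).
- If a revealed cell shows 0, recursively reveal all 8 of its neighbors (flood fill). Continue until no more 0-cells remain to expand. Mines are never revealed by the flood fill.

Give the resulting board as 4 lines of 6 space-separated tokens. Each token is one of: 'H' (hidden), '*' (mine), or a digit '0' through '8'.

H H H H H H
H H H H H *
H H H H H H
H H H H H H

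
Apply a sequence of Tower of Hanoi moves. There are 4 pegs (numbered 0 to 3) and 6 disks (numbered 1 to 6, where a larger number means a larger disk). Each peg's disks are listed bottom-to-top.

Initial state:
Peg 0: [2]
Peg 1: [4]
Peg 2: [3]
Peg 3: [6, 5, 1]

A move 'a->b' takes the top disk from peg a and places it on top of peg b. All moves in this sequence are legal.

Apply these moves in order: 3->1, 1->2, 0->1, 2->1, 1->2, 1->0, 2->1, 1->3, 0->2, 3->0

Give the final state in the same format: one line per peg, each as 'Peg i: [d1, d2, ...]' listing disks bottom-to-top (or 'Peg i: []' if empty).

After move 1 (3->1):
Peg 0: [2]
Peg 1: [4, 1]
Peg 2: [3]
Peg 3: [6, 5]

After move 2 (1->2):
Peg 0: [2]
Peg 1: [4]
Peg 2: [3, 1]
Peg 3: [6, 5]

After move 3 (0->1):
Peg 0: []
Peg 1: [4, 2]
Peg 2: [3, 1]
Peg 3: [6, 5]

After move 4 (2->1):
Peg 0: []
Peg 1: [4, 2, 1]
Peg 2: [3]
Peg 3: [6, 5]

After move 5 (1->2):
Peg 0: []
Peg 1: [4, 2]
Peg 2: [3, 1]
Peg 3: [6, 5]

After move 6 (1->0):
Peg 0: [2]
Peg 1: [4]
Peg 2: [3, 1]
Peg 3: [6, 5]

After move 7 (2->1):
Peg 0: [2]
Peg 1: [4, 1]
Peg 2: [3]
Peg 3: [6, 5]

After move 8 (1->3):
Peg 0: [2]
Peg 1: [4]
Peg 2: [3]
Peg 3: [6, 5, 1]

After move 9 (0->2):
Peg 0: []
Peg 1: [4]
Peg 2: [3, 2]
Peg 3: [6, 5, 1]

After move 10 (3->0):
Peg 0: [1]
Peg 1: [4]
Peg 2: [3, 2]
Peg 3: [6, 5]

Answer: Peg 0: [1]
Peg 1: [4]
Peg 2: [3, 2]
Peg 3: [6, 5]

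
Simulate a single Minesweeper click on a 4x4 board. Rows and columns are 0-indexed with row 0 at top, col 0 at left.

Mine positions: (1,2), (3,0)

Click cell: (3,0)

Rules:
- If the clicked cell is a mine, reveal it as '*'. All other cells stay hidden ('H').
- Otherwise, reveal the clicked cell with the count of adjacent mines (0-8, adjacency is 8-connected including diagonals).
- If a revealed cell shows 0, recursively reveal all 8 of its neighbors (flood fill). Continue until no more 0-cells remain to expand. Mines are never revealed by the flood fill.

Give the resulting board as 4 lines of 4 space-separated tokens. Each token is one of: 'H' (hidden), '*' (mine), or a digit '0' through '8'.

H H H H
H H H H
H H H H
* H H H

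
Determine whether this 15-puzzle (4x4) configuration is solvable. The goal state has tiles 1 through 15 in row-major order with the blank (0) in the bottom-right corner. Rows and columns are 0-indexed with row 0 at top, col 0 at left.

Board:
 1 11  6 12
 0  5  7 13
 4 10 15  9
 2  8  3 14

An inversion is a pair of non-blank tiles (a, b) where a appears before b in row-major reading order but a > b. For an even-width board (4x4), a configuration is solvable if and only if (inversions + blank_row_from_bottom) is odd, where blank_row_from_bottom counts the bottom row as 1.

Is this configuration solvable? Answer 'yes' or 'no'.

Answer: yes

Derivation:
Inversions: 48
Blank is in row 1 (0-indexed from top), which is row 3 counting from the bottom (bottom = 1).
48 + 3 = 51, which is odd, so the puzzle is solvable.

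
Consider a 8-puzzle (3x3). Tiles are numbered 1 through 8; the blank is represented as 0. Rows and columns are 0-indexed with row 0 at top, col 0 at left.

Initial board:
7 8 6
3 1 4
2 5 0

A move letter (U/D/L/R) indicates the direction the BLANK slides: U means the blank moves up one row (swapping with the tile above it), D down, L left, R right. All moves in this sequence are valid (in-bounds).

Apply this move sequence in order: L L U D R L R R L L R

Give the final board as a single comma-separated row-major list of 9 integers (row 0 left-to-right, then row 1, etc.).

After move 1 (L):
7 8 6
3 1 4
2 0 5

After move 2 (L):
7 8 6
3 1 4
0 2 5

After move 3 (U):
7 8 6
0 1 4
3 2 5

After move 4 (D):
7 8 6
3 1 4
0 2 5

After move 5 (R):
7 8 6
3 1 4
2 0 5

After move 6 (L):
7 8 6
3 1 4
0 2 5

After move 7 (R):
7 8 6
3 1 4
2 0 5

After move 8 (R):
7 8 6
3 1 4
2 5 0

After move 9 (L):
7 8 6
3 1 4
2 0 5

After move 10 (L):
7 8 6
3 1 4
0 2 5

After move 11 (R):
7 8 6
3 1 4
2 0 5

Answer: 7, 8, 6, 3, 1, 4, 2, 0, 5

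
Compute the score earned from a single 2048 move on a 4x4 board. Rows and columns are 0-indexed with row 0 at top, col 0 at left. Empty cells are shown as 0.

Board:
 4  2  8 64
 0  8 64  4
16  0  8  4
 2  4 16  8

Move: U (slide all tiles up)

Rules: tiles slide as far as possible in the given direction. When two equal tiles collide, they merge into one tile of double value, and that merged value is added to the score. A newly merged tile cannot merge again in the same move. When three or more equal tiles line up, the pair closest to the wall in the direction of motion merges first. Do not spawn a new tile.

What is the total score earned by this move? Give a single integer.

Answer: 8

Derivation:
Slide up:
col 0: [4, 0, 16, 2] -> [4, 16, 2, 0]  score +0 (running 0)
col 1: [2, 8, 0, 4] -> [2, 8, 4, 0]  score +0 (running 0)
col 2: [8, 64, 8, 16] -> [8, 64, 8, 16]  score +0 (running 0)
col 3: [64, 4, 4, 8] -> [64, 8, 8, 0]  score +8 (running 8)
Board after move:
 4  2  8 64
16  8 64  8
 2  4  8  8
 0  0 16  0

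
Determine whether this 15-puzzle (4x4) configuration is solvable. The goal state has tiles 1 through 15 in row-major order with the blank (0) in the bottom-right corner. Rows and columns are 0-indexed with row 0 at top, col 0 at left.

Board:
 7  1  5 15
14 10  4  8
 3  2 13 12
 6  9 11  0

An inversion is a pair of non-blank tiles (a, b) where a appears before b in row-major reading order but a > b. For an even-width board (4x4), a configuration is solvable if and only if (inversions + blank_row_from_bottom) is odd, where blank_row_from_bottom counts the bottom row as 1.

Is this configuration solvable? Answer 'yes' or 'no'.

Answer: no

Derivation:
Inversions: 49
Blank is in row 3 (0-indexed from top), which is row 1 counting from the bottom (bottom = 1).
49 + 1 = 50, which is even, so the puzzle is not solvable.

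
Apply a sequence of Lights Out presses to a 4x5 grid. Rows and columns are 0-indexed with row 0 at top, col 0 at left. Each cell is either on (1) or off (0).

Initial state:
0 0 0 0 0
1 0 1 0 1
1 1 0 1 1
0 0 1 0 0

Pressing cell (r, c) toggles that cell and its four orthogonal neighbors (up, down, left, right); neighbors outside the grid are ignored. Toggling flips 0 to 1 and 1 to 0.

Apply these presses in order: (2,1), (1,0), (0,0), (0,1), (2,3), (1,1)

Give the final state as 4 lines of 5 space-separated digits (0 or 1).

Answer: 1 1 1 0 0
0 0 0 1 1
1 1 0 0 0
0 1 1 1 0

Derivation:
After press 1 at (2,1):
0 0 0 0 0
1 1 1 0 1
0 0 1 1 1
0 1 1 0 0

After press 2 at (1,0):
1 0 0 0 0
0 0 1 0 1
1 0 1 1 1
0 1 1 0 0

After press 3 at (0,0):
0 1 0 0 0
1 0 1 0 1
1 0 1 1 1
0 1 1 0 0

After press 4 at (0,1):
1 0 1 0 0
1 1 1 0 1
1 0 1 1 1
0 1 1 0 0

After press 5 at (2,3):
1 0 1 0 0
1 1 1 1 1
1 0 0 0 0
0 1 1 1 0

After press 6 at (1,1):
1 1 1 0 0
0 0 0 1 1
1 1 0 0 0
0 1 1 1 0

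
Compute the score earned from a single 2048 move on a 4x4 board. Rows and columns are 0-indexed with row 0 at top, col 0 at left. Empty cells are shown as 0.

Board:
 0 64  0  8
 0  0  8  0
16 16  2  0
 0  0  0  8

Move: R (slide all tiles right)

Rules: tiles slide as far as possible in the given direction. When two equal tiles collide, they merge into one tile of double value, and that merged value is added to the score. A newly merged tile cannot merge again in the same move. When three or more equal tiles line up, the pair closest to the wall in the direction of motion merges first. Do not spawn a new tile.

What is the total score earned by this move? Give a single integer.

Slide right:
row 0: [0, 64, 0, 8] -> [0, 0, 64, 8]  score +0 (running 0)
row 1: [0, 0, 8, 0] -> [0, 0, 0, 8]  score +0 (running 0)
row 2: [16, 16, 2, 0] -> [0, 0, 32, 2]  score +32 (running 32)
row 3: [0, 0, 0, 8] -> [0, 0, 0, 8]  score +0 (running 32)
Board after move:
 0  0 64  8
 0  0  0  8
 0  0 32  2
 0  0  0  8

Answer: 32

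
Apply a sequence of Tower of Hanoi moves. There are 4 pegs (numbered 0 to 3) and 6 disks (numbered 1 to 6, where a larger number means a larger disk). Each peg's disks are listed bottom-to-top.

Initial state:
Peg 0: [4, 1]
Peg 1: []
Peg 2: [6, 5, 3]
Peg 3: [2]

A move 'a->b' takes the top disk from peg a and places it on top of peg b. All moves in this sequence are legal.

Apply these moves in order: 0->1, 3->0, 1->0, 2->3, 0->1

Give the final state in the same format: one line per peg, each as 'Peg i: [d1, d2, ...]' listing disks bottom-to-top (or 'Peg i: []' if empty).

After move 1 (0->1):
Peg 0: [4]
Peg 1: [1]
Peg 2: [6, 5, 3]
Peg 3: [2]

After move 2 (3->0):
Peg 0: [4, 2]
Peg 1: [1]
Peg 2: [6, 5, 3]
Peg 3: []

After move 3 (1->0):
Peg 0: [4, 2, 1]
Peg 1: []
Peg 2: [6, 5, 3]
Peg 3: []

After move 4 (2->3):
Peg 0: [4, 2, 1]
Peg 1: []
Peg 2: [6, 5]
Peg 3: [3]

After move 5 (0->1):
Peg 0: [4, 2]
Peg 1: [1]
Peg 2: [6, 5]
Peg 3: [3]

Answer: Peg 0: [4, 2]
Peg 1: [1]
Peg 2: [6, 5]
Peg 3: [3]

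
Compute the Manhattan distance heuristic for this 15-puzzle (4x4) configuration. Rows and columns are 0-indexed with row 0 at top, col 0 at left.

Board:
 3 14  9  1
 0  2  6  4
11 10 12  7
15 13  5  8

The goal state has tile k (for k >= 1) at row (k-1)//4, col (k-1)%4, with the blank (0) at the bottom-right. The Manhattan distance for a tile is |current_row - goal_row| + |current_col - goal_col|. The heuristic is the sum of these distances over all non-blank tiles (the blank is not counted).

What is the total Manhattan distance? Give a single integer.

Tile 3: (0,0)->(0,2) = 2
Tile 14: (0,1)->(3,1) = 3
Tile 9: (0,2)->(2,0) = 4
Tile 1: (0,3)->(0,0) = 3
Tile 2: (1,1)->(0,1) = 1
Tile 6: (1,2)->(1,1) = 1
Tile 4: (1,3)->(0,3) = 1
Tile 11: (2,0)->(2,2) = 2
Tile 10: (2,1)->(2,1) = 0
Tile 12: (2,2)->(2,3) = 1
Tile 7: (2,3)->(1,2) = 2
Tile 15: (3,0)->(3,2) = 2
Tile 13: (3,1)->(3,0) = 1
Tile 5: (3,2)->(1,0) = 4
Tile 8: (3,3)->(1,3) = 2
Sum: 2 + 3 + 4 + 3 + 1 + 1 + 1 + 2 + 0 + 1 + 2 + 2 + 1 + 4 + 2 = 29

Answer: 29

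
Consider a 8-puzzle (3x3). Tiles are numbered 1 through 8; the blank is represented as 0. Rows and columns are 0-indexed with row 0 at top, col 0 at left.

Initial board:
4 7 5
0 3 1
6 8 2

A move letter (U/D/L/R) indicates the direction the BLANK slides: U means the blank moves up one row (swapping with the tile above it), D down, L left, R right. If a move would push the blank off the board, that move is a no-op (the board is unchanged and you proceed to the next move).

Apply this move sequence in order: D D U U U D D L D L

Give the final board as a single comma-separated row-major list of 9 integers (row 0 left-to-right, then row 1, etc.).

Answer: 4, 7, 5, 6, 3, 1, 0, 8, 2

Derivation:
After move 1 (D):
4 7 5
6 3 1
0 8 2

After move 2 (D):
4 7 5
6 3 1
0 8 2

After move 3 (U):
4 7 5
0 3 1
6 8 2

After move 4 (U):
0 7 5
4 3 1
6 8 2

After move 5 (U):
0 7 5
4 3 1
6 8 2

After move 6 (D):
4 7 5
0 3 1
6 8 2

After move 7 (D):
4 7 5
6 3 1
0 8 2

After move 8 (L):
4 7 5
6 3 1
0 8 2

After move 9 (D):
4 7 5
6 3 1
0 8 2

After move 10 (L):
4 7 5
6 3 1
0 8 2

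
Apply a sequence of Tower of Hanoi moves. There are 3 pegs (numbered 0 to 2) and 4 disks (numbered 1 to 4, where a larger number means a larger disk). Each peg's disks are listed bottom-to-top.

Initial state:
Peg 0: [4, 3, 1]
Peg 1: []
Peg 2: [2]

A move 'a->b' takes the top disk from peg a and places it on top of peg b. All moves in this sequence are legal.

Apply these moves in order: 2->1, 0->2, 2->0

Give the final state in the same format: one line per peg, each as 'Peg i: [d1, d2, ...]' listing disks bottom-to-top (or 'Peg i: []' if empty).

After move 1 (2->1):
Peg 0: [4, 3, 1]
Peg 1: [2]
Peg 2: []

After move 2 (0->2):
Peg 0: [4, 3]
Peg 1: [2]
Peg 2: [1]

After move 3 (2->0):
Peg 0: [4, 3, 1]
Peg 1: [2]
Peg 2: []

Answer: Peg 0: [4, 3, 1]
Peg 1: [2]
Peg 2: []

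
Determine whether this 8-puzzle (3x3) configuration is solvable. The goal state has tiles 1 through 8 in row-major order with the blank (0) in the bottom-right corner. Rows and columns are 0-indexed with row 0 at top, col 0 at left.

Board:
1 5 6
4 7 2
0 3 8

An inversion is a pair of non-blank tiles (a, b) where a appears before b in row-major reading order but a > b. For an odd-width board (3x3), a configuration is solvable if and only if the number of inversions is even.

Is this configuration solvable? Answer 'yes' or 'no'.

Answer: yes

Derivation:
Inversions (pairs i<j in row-major order where tile[i] > tile[j] > 0): 10
10 is even, so the puzzle is solvable.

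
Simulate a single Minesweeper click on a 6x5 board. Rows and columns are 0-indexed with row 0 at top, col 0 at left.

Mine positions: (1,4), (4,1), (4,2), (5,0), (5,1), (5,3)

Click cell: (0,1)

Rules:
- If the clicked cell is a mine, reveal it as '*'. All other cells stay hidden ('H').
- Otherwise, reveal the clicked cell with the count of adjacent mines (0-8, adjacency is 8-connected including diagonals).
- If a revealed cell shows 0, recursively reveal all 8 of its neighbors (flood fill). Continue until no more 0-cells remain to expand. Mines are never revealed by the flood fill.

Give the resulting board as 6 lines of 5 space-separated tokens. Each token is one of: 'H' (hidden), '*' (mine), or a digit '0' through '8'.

0 0 0 1 H
0 0 0 1 H
0 0 0 1 H
1 2 2 1 H
H H H H H
H H H H H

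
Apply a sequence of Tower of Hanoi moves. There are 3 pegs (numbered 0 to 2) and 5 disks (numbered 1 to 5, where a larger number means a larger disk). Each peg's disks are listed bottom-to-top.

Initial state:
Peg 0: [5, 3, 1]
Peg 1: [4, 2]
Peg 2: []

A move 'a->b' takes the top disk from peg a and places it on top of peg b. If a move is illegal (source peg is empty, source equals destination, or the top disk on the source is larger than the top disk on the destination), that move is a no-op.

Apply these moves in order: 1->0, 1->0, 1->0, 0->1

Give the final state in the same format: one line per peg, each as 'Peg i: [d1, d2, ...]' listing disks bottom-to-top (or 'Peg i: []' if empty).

After move 1 (1->0):
Peg 0: [5, 3, 1]
Peg 1: [4, 2]
Peg 2: []

After move 2 (1->0):
Peg 0: [5, 3, 1]
Peg 1: [4, 2]
Peg 2: []

After move 3 (1->0):
Peg 0: [5, 3, 1]
Peg 1: [4, 2]
Peg 2: []

After move 4 (0->1):
Peg 0: [5, 3]
Peg 1: [4, 2, 1]
Peg 2: []

Answer: Peg 0: [5, 3]
Peg 1: [4, 2, 1]
Peg 2: []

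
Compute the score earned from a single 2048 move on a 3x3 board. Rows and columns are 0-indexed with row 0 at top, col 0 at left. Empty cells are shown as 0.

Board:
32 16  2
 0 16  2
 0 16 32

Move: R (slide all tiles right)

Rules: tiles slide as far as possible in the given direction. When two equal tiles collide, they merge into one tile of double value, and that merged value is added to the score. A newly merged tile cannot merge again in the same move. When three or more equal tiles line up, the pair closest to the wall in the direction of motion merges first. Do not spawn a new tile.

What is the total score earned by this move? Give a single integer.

Slide right:
row 0: [32, 16, 2] -> [32, 16, 2]  score +0 (running 0)
row 1: [0, 16, 2] -> [0, 16, 2]  score +0 (running 0)
row 2: [0, 16, 32] -> [0, 16, 32]  score +0 (running 0)
Board after move:
32 16  2
 0 16  2
 0 16 32

Answer: 0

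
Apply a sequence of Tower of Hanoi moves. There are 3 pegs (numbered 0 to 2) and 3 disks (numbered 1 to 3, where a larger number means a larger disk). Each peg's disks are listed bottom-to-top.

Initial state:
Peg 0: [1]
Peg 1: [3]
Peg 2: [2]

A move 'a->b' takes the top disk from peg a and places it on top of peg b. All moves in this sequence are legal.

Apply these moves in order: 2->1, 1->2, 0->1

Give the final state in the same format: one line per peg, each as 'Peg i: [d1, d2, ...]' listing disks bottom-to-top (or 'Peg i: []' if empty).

Answer: Peg 0: []
Peg 1: [3, 1]
Peg 2: [2]

Derivation:
After move 1 (2->1):
Peg 0: [1]
Peg 1: [3, 2]
Peg 2: []

After move 2 (1->2):
Peg 0: [1]
Peg 1: [3]
Peg 2: [2]

After move 3 (0->1):
Peg 0: []
Peg 1: [3, 1]
Peg 2: [2]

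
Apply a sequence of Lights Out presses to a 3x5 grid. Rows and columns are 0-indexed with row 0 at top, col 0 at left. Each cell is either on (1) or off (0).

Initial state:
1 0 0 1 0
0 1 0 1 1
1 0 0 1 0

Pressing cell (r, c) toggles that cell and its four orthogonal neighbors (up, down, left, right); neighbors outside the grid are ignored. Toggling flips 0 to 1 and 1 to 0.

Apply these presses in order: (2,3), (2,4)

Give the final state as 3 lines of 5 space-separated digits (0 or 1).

After press 1 at (2,3):
1 0 0 1 0
0 1 0 0 1
1 0 1 0 1

After press 2 at (2,4):
1 0 0 1 0
0 1 0 0 0
1 0 1 1 0

Answer: 1 0 0 1 0
0 1 0 0 0
1 0 1 1 0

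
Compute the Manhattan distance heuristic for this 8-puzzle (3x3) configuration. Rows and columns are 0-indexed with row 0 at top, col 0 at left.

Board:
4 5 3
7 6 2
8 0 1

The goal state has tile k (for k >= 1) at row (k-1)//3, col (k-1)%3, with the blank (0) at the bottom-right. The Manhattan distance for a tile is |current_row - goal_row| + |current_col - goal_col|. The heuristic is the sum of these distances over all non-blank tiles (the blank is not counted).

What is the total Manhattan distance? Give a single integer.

Answer: 11

Derivation:
Tile 4: (0,0)->(1,0) = 1
Tile 5: (0,1)->(1,1) = 1
Tile 3: (0,2)->(0,2) = 0
Tile 7: (1,0)->(2,0) = 1
Tile 6: (1,1)->(1,2) = 1
Tile 2: (1,2)->(0,1) = 2
Tile 8: (2,0)->(2,1) = 1
Tile 1: (2,2)->(0,0) = 4
Sum: 1 + 1 + 0 + 1 + 1 + 2 + 1 + 4 = 11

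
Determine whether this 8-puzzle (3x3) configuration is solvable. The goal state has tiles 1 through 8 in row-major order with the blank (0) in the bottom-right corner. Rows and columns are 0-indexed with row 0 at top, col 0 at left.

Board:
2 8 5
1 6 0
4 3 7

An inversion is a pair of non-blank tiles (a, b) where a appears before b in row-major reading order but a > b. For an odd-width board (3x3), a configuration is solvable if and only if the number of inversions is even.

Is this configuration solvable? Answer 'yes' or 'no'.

Inversions (pairs i<j in row-major order where tile[i] > tile[j] > 0): 13
13 is odd, so the puzzle is not solvable.

Answer: no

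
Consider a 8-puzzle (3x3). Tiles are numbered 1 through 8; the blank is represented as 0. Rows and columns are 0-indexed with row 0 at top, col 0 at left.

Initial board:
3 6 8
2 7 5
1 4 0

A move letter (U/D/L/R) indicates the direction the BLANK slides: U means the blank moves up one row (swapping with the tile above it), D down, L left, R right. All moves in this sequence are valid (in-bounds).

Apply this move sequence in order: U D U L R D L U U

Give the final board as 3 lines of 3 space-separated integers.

Answer: 3 0 8
2 6 5
1 7 4

Derivation:
After move 1 (U):
3 6 8
2 7 0
1 4 5

After move 2 (D):
3 6 8
2 7 5
1 4 0

After move 3 (U):
3 6 8
2 7 0
1 4 5

After move 4 (L):
3 6 8
2 0 7
1 4 5

After move 5 (R):
3 6 8
2 7 0
1 4 5

After move 6 (D):
3 6 8
2 7 5
1 4 0

After move 7 (L):
3 6 8
2 7 5
1 0 4

After move 8 (U):
3 6 8
2 0 5
1 7 4

After move 9 (U):
3 0 8
2 6 5
1 7 4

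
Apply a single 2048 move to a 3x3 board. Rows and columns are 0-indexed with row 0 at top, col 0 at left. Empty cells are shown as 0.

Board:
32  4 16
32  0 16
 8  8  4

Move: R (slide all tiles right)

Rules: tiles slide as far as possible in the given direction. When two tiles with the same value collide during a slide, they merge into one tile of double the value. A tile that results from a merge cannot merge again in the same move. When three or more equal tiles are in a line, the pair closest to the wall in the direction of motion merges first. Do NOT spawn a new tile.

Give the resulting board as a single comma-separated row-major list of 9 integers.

Answer: 32, 4, 16, 0, 32, 16, 0, 16, 4

Derivation:
Slide right:
row 0: [32, 4, 16] -> [32, 4, 16]
row 1: [32, 0, 16] -> [0, 32, 16]
row 2: [8, 8, 4] -> [0, 16, 4]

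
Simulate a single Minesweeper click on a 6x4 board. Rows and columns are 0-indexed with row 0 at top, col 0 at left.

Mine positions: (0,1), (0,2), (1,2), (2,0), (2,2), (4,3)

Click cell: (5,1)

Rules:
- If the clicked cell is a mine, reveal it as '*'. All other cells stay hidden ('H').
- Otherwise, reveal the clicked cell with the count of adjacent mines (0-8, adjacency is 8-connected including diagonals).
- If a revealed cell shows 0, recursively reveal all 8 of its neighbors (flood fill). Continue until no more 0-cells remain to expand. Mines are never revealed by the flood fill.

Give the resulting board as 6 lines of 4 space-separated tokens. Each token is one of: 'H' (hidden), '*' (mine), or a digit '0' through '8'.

H H H H
H H H H
H H H H
1 2 2 H
0 0 1 H
0 0 1 H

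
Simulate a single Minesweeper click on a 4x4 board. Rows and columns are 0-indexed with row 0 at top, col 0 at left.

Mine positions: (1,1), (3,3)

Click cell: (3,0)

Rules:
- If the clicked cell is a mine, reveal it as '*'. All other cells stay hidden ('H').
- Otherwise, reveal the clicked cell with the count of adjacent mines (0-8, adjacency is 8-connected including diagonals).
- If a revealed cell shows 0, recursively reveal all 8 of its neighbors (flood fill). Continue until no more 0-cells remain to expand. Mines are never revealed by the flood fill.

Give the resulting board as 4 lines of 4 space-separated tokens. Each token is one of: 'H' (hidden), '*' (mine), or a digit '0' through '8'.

H H H H
H H H H
1 1 2 H
0 0 1 H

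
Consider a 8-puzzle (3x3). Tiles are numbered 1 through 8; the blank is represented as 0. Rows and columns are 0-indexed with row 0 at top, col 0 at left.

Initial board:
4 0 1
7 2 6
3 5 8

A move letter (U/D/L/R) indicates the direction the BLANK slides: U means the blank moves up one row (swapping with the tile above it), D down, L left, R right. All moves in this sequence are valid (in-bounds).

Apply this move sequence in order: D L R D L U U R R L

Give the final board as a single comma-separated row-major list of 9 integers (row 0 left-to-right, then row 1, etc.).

Answer: 2, 0, 1, 4, 5, 6, 7, 3, 8

Derivation:
After move 1 (D):
4 2 1
7 0 6
3 5 8

After move 2 (L):
4 2 1
0 7 6
3 5 8

After move 3 (R):
4 2 1
7 0 6
3 5 8

After move 4 (D):
4 2 1
7 5 6
3 0 8

After move 5 (L):
4 2 1
7 5 6
0 3 8

After move 6 (U):
4 2 1
0 5 6
7 3 8

After move 7 (U):
0 2 1
4 5 6
7 3 8

After move 8 (R):
2 0 1
4 5 6
7 3 8

After move 9 (R):
2 1 0
4 5 6
7 3 8

After move 10 (L):
2 0 1
4 5 6
7 3 8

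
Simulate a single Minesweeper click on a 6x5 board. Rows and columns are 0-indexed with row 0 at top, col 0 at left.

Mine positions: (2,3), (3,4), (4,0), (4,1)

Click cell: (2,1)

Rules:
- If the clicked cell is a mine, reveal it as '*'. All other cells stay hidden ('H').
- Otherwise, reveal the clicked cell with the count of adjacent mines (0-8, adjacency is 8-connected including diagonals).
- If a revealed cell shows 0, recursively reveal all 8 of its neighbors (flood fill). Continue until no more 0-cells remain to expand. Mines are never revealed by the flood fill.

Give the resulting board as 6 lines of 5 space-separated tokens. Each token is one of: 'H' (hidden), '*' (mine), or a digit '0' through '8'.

0 0 0 0 0
0 0 1 1 1
0 0 1 H H
2 2 2 H H
H H H H H
H H H H H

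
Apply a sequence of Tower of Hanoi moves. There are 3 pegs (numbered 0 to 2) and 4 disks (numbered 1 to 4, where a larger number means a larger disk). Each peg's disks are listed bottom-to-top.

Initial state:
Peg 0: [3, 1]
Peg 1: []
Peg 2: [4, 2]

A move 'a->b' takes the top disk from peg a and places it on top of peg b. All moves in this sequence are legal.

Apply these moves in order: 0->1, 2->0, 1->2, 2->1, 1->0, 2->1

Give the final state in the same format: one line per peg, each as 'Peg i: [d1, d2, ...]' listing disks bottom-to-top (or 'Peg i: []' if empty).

Answer: Peg 0: [3, 2, 1]
Peg 1: [4]
Peg 2: []

Derivation:
After move 1 (0->1):
Peg 0: [3]
Peg 1: [1]
Peg 2: [4, 2]

After move 2 (2->0):
Peg 0: [3, 2]
Peg 1: [1]
Peg 2: [4]

After move 3 (1->2):
Peg 0: [3, 2]
Peg 1: []
Peg 2: [4, 1]

After move 4 (2->1):
Peg 0: [3, 2]
Peg 1: [1]
Peg 2: [4]

After move 5 (1->0):
Peg 0: [3, 2, 1]
Peg 1: []
Peg 2: [4]

After move 6 (2->1):
Peg 0: [3, 2, 1]
Peg 1: [4]
Peg 2: []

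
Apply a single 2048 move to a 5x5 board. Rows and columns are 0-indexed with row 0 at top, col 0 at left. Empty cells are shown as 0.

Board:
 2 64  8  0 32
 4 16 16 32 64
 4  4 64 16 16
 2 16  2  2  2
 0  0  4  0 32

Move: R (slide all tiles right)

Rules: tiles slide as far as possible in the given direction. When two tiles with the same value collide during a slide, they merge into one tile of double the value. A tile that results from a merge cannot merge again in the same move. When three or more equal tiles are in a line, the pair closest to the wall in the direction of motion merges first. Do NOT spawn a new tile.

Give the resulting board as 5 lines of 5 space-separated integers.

Answer:  0  2 64  8 32
 0  4 32 32 64
 0  0  8 64 32
 0  2 16  2  4
 0  0  0  4 32

Derivation:
Slide right:
row 0: [2, 64, 8, 0, 32] -> [0, 2, 64, 8, 32]
row 1: [4, 16, 16, 32, 64] -> [0, 4, 32, 32, 64]
row 2: [4, 4, 64, 16, 16] -> [0, 0, 8, 64, 32]
row 3: [2, 16, 2, 2, 2] -> [0, 2, 16, 2, 4]
row 4: [0, 0, 4, 0, 32] -> [0, 0, 0, 4, 32]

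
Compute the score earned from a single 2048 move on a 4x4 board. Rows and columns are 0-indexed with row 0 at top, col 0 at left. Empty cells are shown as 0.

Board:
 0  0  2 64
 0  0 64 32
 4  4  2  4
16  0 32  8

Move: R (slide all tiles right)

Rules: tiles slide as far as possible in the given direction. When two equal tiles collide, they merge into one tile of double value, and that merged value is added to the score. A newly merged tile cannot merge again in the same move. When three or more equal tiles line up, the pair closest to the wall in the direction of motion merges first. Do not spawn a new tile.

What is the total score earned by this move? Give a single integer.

Slide right:
row 0: [0, 0, 2, 64] -> [0, 0, 2, 64]  score +0 (running 0)
row 1: [0, 0, 64, 32] -> [0, 0, 64, 32]  score +0 (running 0)
row 2: [4, 4, 2, 4] -> [0, 8, 2, 4]  score +8 (running 8)
row 3: [16, 0, 32, 8] -> [0, 16, 32, 8]  score +0 (running 8)
Board after move:
 0  0  2 64
 0  0 64 32
 0  8  2  4
 0 16 32  8

Answer: 8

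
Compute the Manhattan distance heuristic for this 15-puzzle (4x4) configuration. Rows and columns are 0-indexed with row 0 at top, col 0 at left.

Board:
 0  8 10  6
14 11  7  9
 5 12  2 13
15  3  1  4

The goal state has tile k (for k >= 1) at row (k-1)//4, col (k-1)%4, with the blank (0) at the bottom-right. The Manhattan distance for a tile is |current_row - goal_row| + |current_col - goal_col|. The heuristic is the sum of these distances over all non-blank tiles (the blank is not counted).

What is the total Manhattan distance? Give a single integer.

Tile 8: at (0,1), goal (1,3), distance |0-1|+|1-3| = 3
Tile 10: at (0,2), goal (2,1), distance |0-2|+|2-1| = 3
Tile 6: at (0,3), goal (1,1), distance |0-1|+|3-1| = 3
Tile 14: at (1,0), goal (3,1), distance |1-3|+|0-1| = 3
Tile 11: at (1,1), goal (2,2), distance |1-2|+|1-2| = 2
Tile 7: at (1,2), goal (1,2), distance |1-1|+|2-2| = 0
Tile 9: at (1,3), goal (2,0), distance |1-2|+|3-0| = 4
Tile 5: at (2,0), goal (1,0), distance |2-1|+|0-0| = 1
Tile 12: at (2,1), goal (2,3), distance |2-2|+|1-3| = 2
Tile 2: at (2,2), goal (0,1), distance |2-0|+|2-1| = 3
Tile 13: at (2,3), goal (3,0), distance |2-3|+|3-0| = 4
Tile 15: at (3,0), goal (3,2), distance |3-3|+|0-2| = 2
Tile 3: at (3,1), goal (0,2), distance |3-0|+|1-2| = 4
Tile 1: at (3,2), goal (0,0), distance |3-0|+|2-0| = 5
Tile 4: at (3,3), goal (0,3), distance |3-0|+|3-3| = 3
Sum: 3 + 3 + 3 + 3 + 2 + 0 + 4 + 1 + 2 + 3 + 4 + 2 + 4 + 5 + 3 = 42

Answer: 42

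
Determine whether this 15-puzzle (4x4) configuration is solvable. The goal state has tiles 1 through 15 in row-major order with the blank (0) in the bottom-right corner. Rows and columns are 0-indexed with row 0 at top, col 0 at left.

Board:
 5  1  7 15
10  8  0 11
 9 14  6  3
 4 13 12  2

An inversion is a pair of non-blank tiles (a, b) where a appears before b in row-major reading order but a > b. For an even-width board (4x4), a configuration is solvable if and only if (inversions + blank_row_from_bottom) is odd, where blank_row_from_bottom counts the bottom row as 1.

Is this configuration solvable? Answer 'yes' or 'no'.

Answer: yes

Derivation:
Inversions: 52
Blank is in row 1 (0-indexed from top), which is row 3 counting from the bottom (bottom = 1).
52 + 3 = 55, which is odd, so the puzzle is solvable.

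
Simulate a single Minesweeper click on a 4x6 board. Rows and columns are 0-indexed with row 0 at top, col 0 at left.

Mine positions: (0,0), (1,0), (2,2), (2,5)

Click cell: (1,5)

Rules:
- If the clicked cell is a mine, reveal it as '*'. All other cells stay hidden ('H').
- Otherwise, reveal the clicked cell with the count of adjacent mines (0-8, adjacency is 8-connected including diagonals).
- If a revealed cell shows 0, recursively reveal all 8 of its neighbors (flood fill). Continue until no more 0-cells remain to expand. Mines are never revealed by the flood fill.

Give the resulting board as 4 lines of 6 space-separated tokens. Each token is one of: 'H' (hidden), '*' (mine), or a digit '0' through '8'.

H H H H H H
H H H H H 1
H H H H H H
H H H H H H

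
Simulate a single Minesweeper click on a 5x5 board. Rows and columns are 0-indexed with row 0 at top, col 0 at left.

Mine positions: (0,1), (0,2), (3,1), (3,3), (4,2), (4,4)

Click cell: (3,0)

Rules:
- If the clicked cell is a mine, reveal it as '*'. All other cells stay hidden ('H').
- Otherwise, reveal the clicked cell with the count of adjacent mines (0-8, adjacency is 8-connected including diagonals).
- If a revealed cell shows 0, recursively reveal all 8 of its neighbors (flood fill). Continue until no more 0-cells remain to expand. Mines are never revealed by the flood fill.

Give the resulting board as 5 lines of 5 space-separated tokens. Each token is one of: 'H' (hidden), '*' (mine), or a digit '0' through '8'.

H H H H H
H H H H H
H H H H H
1 H H H H
H H H H H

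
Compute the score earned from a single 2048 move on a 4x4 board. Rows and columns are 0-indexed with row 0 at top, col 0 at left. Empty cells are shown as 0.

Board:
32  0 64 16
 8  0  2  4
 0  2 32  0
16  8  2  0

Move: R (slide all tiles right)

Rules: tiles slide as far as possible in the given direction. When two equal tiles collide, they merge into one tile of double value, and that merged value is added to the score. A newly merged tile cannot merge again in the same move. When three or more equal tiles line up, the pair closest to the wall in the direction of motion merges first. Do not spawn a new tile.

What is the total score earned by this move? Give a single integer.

Answer: 0

Derivation:
Slide right:
row 0: [32, 0, 64, 16] -> [0, 32, 64, 16]  score +0 (running 0)
row 1: [8, 0, 2, 4] -> [0, 8, 2, 4]  score +0 (running 0)
row 2: [0, 2, 32, 0] -> [0, 0, 2, 32]  score +0 (running 0)
row 3: [16, 8, 2, 0] -> [0, 16, 8, 2]  score +0 (running 0)
Board after move:
 0 32 64 16
 0  8  2  4
 0  0  2 32
 0 16  8  2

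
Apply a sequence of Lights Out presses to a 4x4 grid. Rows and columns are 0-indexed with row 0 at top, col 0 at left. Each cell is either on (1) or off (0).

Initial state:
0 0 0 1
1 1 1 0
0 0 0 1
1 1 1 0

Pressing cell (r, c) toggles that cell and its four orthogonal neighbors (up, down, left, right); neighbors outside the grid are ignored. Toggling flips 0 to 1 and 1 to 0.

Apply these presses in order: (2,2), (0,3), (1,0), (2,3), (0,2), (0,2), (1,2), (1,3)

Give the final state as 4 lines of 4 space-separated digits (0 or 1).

Answer: 1 0 0 1
0 1 0 0
1 1 1 0
1 1 0 1

Derivation:
After press 1 at (2,2):
0 0 0 1
1 1 0 0
0 1 1 0
1 1 0 0

After press 2 at (0,3):
0 0 1 0
1 1 0 1
0 1 1 0
1 1 0 0

After press 3 at (1,0):
1 0 1 0
0 0 0 1
1 1 1 0
1 1 0 0

After press 4 at (2,3):
1 0 1 0
0 0 0 0
1 1 0 1
1 1 0 1

After press 5 at (0,2):
1 1 0 1
0 0 1 0
1 1 0 1
1 1 0 1

After press 6 at (0,2):
1 0 1 0
0 0 0 0
1 1 0 1
1 1 0 1

After press 7 at (1,2):
1 0 0 0
0 1 1 1
1 1 1 1
1 1 0 1

After press 8 at (1,3):
1 0 0 1
0 1 0 0
1 1 1 0
1 1 0 1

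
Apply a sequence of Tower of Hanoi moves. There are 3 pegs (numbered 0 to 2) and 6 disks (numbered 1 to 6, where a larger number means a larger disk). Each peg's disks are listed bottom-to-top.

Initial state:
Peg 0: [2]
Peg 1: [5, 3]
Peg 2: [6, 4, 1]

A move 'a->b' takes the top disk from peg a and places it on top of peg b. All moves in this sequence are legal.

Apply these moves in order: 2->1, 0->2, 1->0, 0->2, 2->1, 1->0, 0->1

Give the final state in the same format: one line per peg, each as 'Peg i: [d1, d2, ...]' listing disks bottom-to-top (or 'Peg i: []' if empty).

After move 1 (2->1):
Peg 0: [2]
Peg 1: [5, 3, 1]
Peg 2: [6, 4]

After move 2 (0->2):
Peg 0: []
Peg 1: [5, 3, 1]
Peg 2: [6, 4, 2]

After move 3 (1->0):
Peg 0: [1]
Peg 1: [5, 3]
Peg 2: [6, 4, 2]

After move 4 (0->2):
Peg 0: []
Peg 1: [5, 3]
Peg 2: [6, 4, 2, 1]

After move 5 (2->1):
Peg 0: []
Peg 1: [5, 3, 1]
Peg 2: [6, 4, 2]

After move 6 (1->0):
Peg 0: [1]
Peg 1: [5, 3]
Peg 2: [6, 4, 2]

After move 7 (0->1):
Peg 0: []
Peg 1: [5, 3, 1]
Peg 2: [6, 4, 2]

Answer: Peg 0: []
Peg 1: [5, 3, 1]
Peg 2: [6, 4, 2]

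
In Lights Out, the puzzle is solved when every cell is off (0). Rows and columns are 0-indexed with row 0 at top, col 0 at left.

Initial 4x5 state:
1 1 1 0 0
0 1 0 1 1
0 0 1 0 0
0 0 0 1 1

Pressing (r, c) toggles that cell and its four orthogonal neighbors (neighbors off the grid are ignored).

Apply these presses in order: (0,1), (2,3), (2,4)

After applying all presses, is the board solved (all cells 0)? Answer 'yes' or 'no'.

After press 1 at (0,1):
0 0 0 0 0
0 0 0 1 1
0 0 1 0 0
0 0 0 1 1

After press 2 at (2,3):
0 0 0 0 0
0 0 0 0 1
0 0 0 1 1
0 0 0 0 1

After press 3 at (2,4):
0 0 0 0 0
0 0 0 0 0
0 0 0 0 0
0 0 0 0 0

Lights still on: 0

Answer: yes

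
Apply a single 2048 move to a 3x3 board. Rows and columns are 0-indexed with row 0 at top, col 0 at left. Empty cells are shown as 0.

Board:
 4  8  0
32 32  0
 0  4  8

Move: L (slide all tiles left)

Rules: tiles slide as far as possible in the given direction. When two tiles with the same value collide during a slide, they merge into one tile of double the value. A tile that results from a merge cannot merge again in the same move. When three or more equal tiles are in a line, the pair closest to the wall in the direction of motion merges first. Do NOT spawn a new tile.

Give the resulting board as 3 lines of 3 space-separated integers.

Slide left:
row 0: [4, 8, 0] -> [4, 8, 0]
row 1: [32, 32, 0] -> [64, 0, 0]
row 2: [0, 4, 8] -> [4, 8, 0]

Answer:  4  8  0
64  0  0
 4  8  0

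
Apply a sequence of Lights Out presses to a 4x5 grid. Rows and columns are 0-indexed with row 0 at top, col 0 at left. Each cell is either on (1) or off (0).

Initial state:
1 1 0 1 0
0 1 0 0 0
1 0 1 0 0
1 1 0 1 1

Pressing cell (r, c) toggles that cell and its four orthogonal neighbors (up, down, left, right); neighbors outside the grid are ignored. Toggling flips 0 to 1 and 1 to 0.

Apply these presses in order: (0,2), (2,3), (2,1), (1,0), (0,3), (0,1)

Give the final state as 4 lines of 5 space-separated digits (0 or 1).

Answer: 1 1 1 1 1
1 0 1 0 0
1 1 1 1 1
1 0 0 0 1

Derivation:
After press 1 at (0,2):
1 0 1 0 0
0 1 1 0 0
1 0 1 0 0
1 1 0 1 1

After press 2 at (2,3):
1 0 1 0 0
0 1 1 1 0
1 0 0 1 1
1 1 0 0 1

After press 3 at (2,1):
1 0 1 0 0
0 0 1 1 0
0 1 1 1 1
1 0 0 0 1

After press 4 at (1,0):
0 0 1 0 0
1 1 1 1 0
1 1 1 1 1
1 0 0 0 1

After press 5 at (0,3):
0 0 0 1 1
1 1 1 0 0
1 1 1 1 1
1 0 0 0 1

After press 6 at (0,1):
1 1 1 1 1
1 0 1 0 0
1 1 1 1 1
1 0 0 0 1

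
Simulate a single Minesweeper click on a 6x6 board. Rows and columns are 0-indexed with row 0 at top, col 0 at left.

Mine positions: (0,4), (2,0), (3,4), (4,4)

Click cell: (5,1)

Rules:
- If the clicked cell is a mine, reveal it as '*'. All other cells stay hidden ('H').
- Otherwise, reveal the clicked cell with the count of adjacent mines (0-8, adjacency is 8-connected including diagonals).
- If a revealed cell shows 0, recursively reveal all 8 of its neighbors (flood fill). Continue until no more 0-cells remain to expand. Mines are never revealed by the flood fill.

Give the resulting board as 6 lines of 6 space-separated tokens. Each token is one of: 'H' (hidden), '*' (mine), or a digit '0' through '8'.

0 0 0 1 H H
1 1 0 1 H H
H 1 0 1 H H
1 1 0 2 H H
0 0 0 2 H H
0 0 0 1 H H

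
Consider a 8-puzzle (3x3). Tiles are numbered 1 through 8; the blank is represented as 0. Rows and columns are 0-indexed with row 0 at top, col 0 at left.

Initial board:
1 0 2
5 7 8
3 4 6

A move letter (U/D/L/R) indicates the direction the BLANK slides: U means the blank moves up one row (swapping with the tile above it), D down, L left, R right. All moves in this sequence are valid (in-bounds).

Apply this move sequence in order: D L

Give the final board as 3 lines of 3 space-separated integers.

Answer: 1 7 2
0 5 8
3 4 6

Derivation:
After move 1 (D):
1 7 2
5 0 8
3 4 6

After move 2 (L):
1 7 2
0 5 8
3 4 6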